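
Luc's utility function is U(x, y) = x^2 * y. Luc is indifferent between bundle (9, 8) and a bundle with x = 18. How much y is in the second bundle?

y = 2

U(9, 8) = 648.
Set U(18, y) = 648 and solve.
With x = 18: 18^2 = 324, so y = 648/324 = 2.
Check: U(18, 2) = 648.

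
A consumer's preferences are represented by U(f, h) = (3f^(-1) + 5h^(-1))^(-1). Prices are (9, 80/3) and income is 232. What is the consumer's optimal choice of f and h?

f* = 8, h* = 6

For CES with ρ = -1, MRS = (3/5)·(h/f)^2.
Tangency: set MRS = p_f/p_h = 9/(80/3) = 27/80.
So (h/f)^2 = 9/16; taking the square root, h/f = 0.75, i.e. h = 0.75·f.
Substitute into the budget 9·f + (80/3)·h = 232: 29·f = 232, so f* = 8 and h* = 0.75·8 = 6.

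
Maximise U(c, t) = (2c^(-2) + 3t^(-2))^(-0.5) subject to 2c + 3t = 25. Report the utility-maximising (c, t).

c* = 5, t* = 5

For CES with ρ = -2, MRS = (2/3)·(t/c)^3.
Tangency: set MRS = p_c/p_t = 2/3.
So (t/c)^3 = 1; taking the cube root, t/c = 1, i.e. t = c.
Substitute into the budget 2·c + 3·t = 25: 5·c = 25, so c* = 5 and t* = 5.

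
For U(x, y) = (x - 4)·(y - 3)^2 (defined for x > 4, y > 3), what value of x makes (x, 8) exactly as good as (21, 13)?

U(21, 13) = 1700.
Set U(x, 8) = 1700 and solve.
With y = 8: (8 − 3)^2 = 25, so (x − 4) = 1700/25 = 68.
So x = 4 + 68 = 72.
Check: U(72, 8) = 1700.

x = 72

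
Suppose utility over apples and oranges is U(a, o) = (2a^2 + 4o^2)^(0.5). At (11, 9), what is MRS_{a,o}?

For CES with ρ = 2, MRS = (2/4)·(o/a)^(-1).
At (11, 9): MRS = 11/18.
That is, one extra unit of a is worth 11/18 units of o at the margin.

MRS = 11/18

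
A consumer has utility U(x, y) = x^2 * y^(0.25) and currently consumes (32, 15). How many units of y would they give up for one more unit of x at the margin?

MU_x = 2·x·y^(0.25) and MU_y = 0.25·x^2·y^(-0.75).
MRS = MU_x/MU_y = (8)·y/x.
At (32, 15): MRS = 3.75.
The indifference curve has slope −3.75 at this bundle.

MRS = 3.75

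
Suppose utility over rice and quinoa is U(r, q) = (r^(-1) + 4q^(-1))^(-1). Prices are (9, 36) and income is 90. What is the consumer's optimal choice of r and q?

r* = 2, q* = 2

For CES with ρ = -1, MRS = (1/4)·(q/r)^2.
Tangency: set MRS = p_r/p_q = 9/36 = 0.25.
So (q/r)^2 = 1; taking the square root, q/r = 1, i.e. q = r.
Substitute into the budget 9·r + 36·q = 90: 45·r = 90, so r* = 2 and q* = 2.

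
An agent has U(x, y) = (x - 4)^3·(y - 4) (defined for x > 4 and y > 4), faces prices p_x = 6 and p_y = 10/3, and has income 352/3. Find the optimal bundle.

x* = 14, y* = 10

MU_x = 3·(x−4)^2·(y−4), MU_y = (x−4)^3.
MRS = (3/1)·(y−4)/(x−4).
Tangency: set MRS = p_x/p_y = 6/(10/3) = 1.8.
So (3/1)·(y − 4)/(x − 4) = 1.8, i.e. (y − 4) = 0.6·(x − 4).
Rewrite the budget in excess-of-subsistence terms: 6·(x − 4) + (10/3)·(y − 4) = 352/3 − 6·4 − (10/3)·4 = 80.
Substituting, 8·(x − 4) = 80, so x − 4 = 10 and x* = 14.
Then y − 4 = 0.6·10 = 6, so y* = 10.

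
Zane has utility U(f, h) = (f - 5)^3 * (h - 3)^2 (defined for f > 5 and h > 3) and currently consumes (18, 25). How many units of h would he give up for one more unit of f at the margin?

MU_f = 3·(f−5)^2·(h−3)^2, MU_h = 2·(f−5)^3·(h−3).
MRS = (3/2)·(h−3)/(f−5).
At (18, 25): MRS = 33/13.
The indifference curve has slope −33/13 at this bundle.

MRS = 33/13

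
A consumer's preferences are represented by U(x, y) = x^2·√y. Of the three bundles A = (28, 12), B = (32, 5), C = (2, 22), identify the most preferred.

Bundle A

Evaluate utility at each bundle:
U(A) = 2715.856.
U(B) = 2289.734.
U(C) = 18.762.
Highest utility is A, so A ≻ B ≻ C.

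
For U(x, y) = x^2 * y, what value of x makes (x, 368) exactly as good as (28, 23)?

x = 7

U(28, 23) = 18032.
Set U(x, 368) = 18032 and solve.
With y = 368: x^2 = 18032/368 = 49; taking the square root, x = 7.
Check: U(7, 368) = 18032.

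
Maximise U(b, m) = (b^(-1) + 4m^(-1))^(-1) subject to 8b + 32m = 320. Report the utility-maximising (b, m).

For CES with ρ = -1, MRS = (1/4)·(m/b)^2.
Tangency: set MRS = p_b/p_m = 8/32 = 0.25.
So (m/b)^2 = 1; taking the square root, m/b = 1, i.e. m = b.
Substitute into the budget 8·b + 32·m = 320: 40·b = 320, so b* = 8 and m* = 8.

b* = 8, m* = 8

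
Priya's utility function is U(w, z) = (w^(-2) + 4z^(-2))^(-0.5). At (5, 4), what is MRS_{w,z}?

For CES with ρ = -2, MRS = (1/4)·(z/w)^3.
At (5, 4): MRS = 16/125.
The indifference curve has slope −16/125 at this bundle.

MRS = 16/125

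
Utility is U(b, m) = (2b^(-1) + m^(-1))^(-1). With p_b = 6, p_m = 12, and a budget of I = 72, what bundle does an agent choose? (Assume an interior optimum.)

b* = 6, m* = 3

For CES with ρ = -1, MRS = (2/1)·(m/b)^2.
Tangency: set MRS = p_b/p_m = 6/12 = 0.5.
So (m/b)^2 = 0.25; taking the square root, m/b = 0.5, i.e. m = 0.5·b.
Substitute into the budget 6·b + 12·m = 72: 12·b = 72, so b* = 6 and m* = 0.5·6 = 3.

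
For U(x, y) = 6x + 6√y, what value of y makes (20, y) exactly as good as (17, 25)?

y = 4

U(17, 25) = 132.
Set U(20, y) = 132 and solve.
With x = 20: 6√y = 132 − 6·20 = 12, so √y = 2 and y = 4.
Check: U(20, 4) = 132.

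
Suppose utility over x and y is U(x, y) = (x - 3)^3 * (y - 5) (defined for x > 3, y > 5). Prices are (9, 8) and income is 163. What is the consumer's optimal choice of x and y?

MU_x = 3·(x−3)^2·(y−5), MU_y = (x−3)^3.
MRS = (3/1)·(y−5)/(x−3).
Tangency: set MRS = p_x/p_y = 9/8 = 1.125.
So (3/1)·(y − 5)/(x − 3) = 1.125, i.e. (y − 5) = 0.375·(x − 3).
Rewrite the budget in excess-of-subsistence terms: 9·(x − 3) + 8·(y − 5) = 163 − 9·3 − 8·5 = 96.
Substituting, 12·(x − 3) = 96, so x − 3 = 8 and x* = 11.
Then y − 5 = 0.375·8 = 3, so y* = 8.

x* = 11, y* = 8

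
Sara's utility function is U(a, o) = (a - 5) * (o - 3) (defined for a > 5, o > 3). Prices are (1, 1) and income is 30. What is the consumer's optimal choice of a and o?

a* = 16, o* = 14

MU_a = (o−3), MU_o = (a−5).
MRS = (o−3)/(a−5).
Tangency: set MRS = p_a/p_o = 1/1 = 1.
So (o − 3)/(a − 5) = 1, i.e. (o − 3) = (a − 5).
Rewrite the budget in excess-of-subsistence terms: 1·(a − 5) + 1·(o − 3) = 30 − 1·5 − 1·3 = 22.
Substituting, 2·(a − 5) = 22, so a − 5 = 11 and a* = 16.
Then o − 3 = 11, so o* = 14.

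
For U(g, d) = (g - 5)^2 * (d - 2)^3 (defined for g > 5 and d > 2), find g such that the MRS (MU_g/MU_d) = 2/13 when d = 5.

MU_g = 2·(g−5)·(d−2)^3, MU_d = 3·(g−5)^2·(d−2)^2.
MRS = (2/3)·(d−2)/(g−5).
Substitute d = 5: MRS = 2/(g − 5). Setting this equal to 2/13 gives g − 5 = 2/(2/13) = 13, so g = 18.

g = 18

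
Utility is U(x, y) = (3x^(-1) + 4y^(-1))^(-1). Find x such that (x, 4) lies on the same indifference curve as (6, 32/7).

x = 8

U depends on (x, y) only through S = 3x^(-1) + 4y^(-1), so equal utility means equal S. At (6, 32/7): S = 1.375.
With y = 4: 4·4^(-1) = 1, so 3x^(-1) = 1.375 − 1 = 0.375, i.e. x^(-1) = 0.125.
Hence x = 1/0.125 = 8.
Check: U(8, 4) = 0.7273.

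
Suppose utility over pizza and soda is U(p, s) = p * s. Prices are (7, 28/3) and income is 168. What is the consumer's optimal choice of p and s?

MU_p = s and MU_s = p.
MRS = MU_p/MU_s = s/p.
Tangency: set MRS = p_p/p_s = 7/(28/3) = 0.75.
So s/p = 0.75, i.e. s = 0.75·p.
Substitute into the budget 7·p + (28/3)·s = 168: 14·p = 168, so p* = 12.
Then s* = 0.75·12 = 9.

p* = 12, s* = 9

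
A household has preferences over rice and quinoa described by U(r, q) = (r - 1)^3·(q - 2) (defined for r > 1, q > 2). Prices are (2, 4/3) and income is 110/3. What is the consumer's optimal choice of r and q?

r* = 13, q* = 8

MU_r = 3·(r−1)^2·(q−2), MU_q = (r−1)^3.
MRS = (3/1)·(q−2)/(r−1).
Tangency: set MRS = p_r/p_q = 2/(4/3) = 1.5.
So (3/1)·(q − 2)/(r − 1) = 1.5, i.e. (q − 2) = 0.5·(r − 1).
Rewrite the budget in excess-of-subsistence terms: 2·(r − 1) + (4/3)·(q − 2) = 110/3 − 2·1 − (4/3)·2 = 32.
Substituting, (8/3)·(r − 1) = 32, so r − 1 = 12 and r* = 13.
Then q − 2 = 0.5·12 = 6, so q* = 8.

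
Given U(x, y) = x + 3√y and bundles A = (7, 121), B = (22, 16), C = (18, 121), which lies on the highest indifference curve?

Bundle C

Evaluate utility at each bundle:
U(A) = 40.000.
U(B) = 34.000.
U(C) = 51.000.
Highest utility is C, so C ≻ A ≻ B.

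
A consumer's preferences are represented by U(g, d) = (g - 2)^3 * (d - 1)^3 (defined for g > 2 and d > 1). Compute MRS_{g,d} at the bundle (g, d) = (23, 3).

MU_g = 3·(g−2)^2·(d−1)^3, MU_d = 3·(g−2)^3·(d−1)^2.
MRS = (d−1)/(g−2).
At (23, 3): MRS = 2/21.
The indifference curve has slope −2/21 at this bundle.

MRS = 2/21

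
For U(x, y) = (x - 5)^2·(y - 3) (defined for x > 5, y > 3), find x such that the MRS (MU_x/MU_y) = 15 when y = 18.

MU_x = 2·(x−5)·(y−3), MU_y = (x−5)^2.
MRS = (2/1)·(y−3)/(x−5).
Substitute y = 18: MRS = 30/(x − 5). Setting this equal to 15 gives x − 5 = 30/15 = 2, so x = 7.

x = 7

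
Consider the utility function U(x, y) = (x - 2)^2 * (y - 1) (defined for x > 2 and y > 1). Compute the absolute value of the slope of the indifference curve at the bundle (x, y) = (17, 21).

MU_x = 2·(x−2)·(y−1), MU_y = (x−2)^2.
MRS = (2/1)·(y−1)/(x−2).
At (17, 21): MRS = 8/3.
The indifference curve has slope −8/3 at this bundle.

MRS = 8/3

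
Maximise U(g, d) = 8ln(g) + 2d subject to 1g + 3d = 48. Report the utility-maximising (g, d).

g* = 12, d* = 12

MU_g = 8/g, MU_d = 2.
MRS = 8/g ÷ 2.
Tangency: set MRS = p_g/p_d = 1/3.
MRS depends only on g: 4/g = 1/3 ⇒ g* = 4/(1/3) = 12.
From the budget, 3·d = 48 − 1·12 = 36, so d* = 12.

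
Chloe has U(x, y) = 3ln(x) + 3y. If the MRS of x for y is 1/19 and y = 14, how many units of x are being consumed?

x = 19

MU_x = 3/x, MU_y = 3.
MRS = 3/x ÷ 3.
MRS depends only on x: 1/x = 1/19 ⇒ x = 1/(1/19) = 19.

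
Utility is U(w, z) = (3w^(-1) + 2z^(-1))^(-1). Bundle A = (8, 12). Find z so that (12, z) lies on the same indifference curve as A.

z = 48/7

U depends on (w, z) only through S = 3w^(-1) + 2z^(-1), so equal utility means equal S. At (8, 12): S = 13/24.
With w = 12: 3·12^(-1) = 0.25, so 2z^(-1) = 13/24 − 0.25 = 7/24, i.e. z^(-1) = 7/48.
Hence z = 1/(7/48) = 48/7.
Check: U(12, 48/7) = 1.8462.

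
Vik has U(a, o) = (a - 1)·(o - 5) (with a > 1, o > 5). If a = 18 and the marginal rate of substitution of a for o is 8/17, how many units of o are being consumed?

MU_a = (o−5), MU_o = (a−1).
MRS = (o−5)/(a−1).
Substitute a = 18: MRS = (o − 5)/17. Setting this equal to 8/17 gives o − 5 = (8/17)·17 = 8, so o = 13.

o = 13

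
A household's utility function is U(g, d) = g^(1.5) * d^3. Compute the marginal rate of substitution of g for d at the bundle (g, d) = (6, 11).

MRS = 11/12

MU_g = 1.5·√g·d^3 and MU_d = 3·g^(1.5)·d^2.
MRS = MU_g/MU_d = (0.5)·d/g.
At (6, 11): MRS = 11/12.
So at (6, 11) the consumer would give up 11/12 units of d for one more unit of g.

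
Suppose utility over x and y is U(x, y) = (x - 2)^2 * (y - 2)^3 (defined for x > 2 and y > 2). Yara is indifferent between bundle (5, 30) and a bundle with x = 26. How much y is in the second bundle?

U(5, 30) = 197568.
Set U(26, y) = 197568 and solve.
With x = 26: (26 − 2)^2 = 576, so (y − 2)^3 = 197568/576 = 343.
Taking the cube root (with y > 2): y − 2 = 7, so y = 9.
Check: U(26, 9) = 197568.

y = 9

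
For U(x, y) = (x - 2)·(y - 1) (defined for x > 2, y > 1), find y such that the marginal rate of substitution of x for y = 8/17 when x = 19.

MU_x = (y−1), MU_y = (x−2).
MRS = (y−1)/(x−2).
Substitute x = 19: MRS = (y − 1)/17. Setting this equal to 8/17 gives y − 1 = (8/17)·17 = 8, so y = 9.

y = 9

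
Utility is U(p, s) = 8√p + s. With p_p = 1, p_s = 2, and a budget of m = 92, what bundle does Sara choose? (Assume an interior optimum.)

p* = 64, s* = 14

MU_p = 8/(2√p), MU_s = 1.
MRS = 8/(2√p) ÷ 1.
Tangency: set MRS = p_p/p_s = 1/2 = 0.5.
MRS depends only on p: 4/√p = 0.5 ⇒ √p = 4/0.5 = 8 ⇒ p* = 64.
From the budget, 2·s = 92 − 1·64 = 28, so s* = 14.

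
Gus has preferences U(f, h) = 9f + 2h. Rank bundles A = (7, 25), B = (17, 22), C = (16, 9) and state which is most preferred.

Bundle B

Evaluate utility at each bundle:
U(A) = 113.
U(B) = 197.
U(C) = 162.
Highest utility is B, so B ≻ C ≻ A.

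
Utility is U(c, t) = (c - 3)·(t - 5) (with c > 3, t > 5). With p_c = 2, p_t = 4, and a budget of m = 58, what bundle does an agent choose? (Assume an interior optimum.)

c* = 11, t* = 9

MU_c = (t−5), MU_t = (c−3).
MRS = (t−5)/(c−3).
Tangency: set MRS = p_c/p_t = 2/4 = 0.5.
So (t − 5)/(c − 3) = 0.5, i.e. (t − 5) = 0.5·(c − 3).
Rewrite the budget in excess-of-subsistence terms: 2·(c − 3) + 4·(t − 5) = 58 − 2·3 − 4·5 = 32.
Substituting, 4·(c − 3) = 32, so c − 3 = 8 and c* = 11.
Then t − 5 = 0.5·8 = 4, so t* = 9.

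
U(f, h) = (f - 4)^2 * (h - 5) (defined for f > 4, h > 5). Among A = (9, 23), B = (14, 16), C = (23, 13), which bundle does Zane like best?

Bundle C

Evaluate utility at each bundle:
U(A) = 450.
U(B) = 1100.
U(C) = 2888.
Highest utility is C, so C ≻ B ≻ A.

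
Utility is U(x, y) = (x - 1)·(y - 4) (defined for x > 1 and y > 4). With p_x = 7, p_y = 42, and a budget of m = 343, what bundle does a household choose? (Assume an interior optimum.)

x* = 13, y* = 6

MU_x = (y−4), MU_y = (x−1).
MRS = (y−4)/(x−1).
Tangency: set MRS = p_x/p_y = 7/42 = 1/6.
So (y − 4)/(x − 1) = 1/6, i.e. (y − 4) = (1/6)·(x − 1).
Rewrite the budget in excess-of-subsistence terms: 7·(x − 1) + 42·(y − 4) = 343 − 7·1 − 42·4 = 168.
Substituting, 14·(x − 1) = 168, so x − 1 = 12 and x* = 13.
Then y − 4 = (1/6)·12 = 2, so y* = 6.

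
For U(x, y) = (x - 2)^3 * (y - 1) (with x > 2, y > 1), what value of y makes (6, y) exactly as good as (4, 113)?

U(4, 113) = 896.
Set U(6, y) = 896 and solve.
With x = 6: (6 − 2)^3 = 64, so (y − 1) = 896/64 = 14.
So y = 1 + 14 = 15.
Check: U(6, 15) = 896.

y = 15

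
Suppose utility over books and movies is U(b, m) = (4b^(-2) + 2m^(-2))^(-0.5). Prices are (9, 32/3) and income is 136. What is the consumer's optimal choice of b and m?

b* = 8, m* = 6

For CES with ρ = -2, MRS = (4/2)·(m/b)^3.
Tangency: set MRS = p_b/p_m = 9/(32/3) = 27/32.
So (m/b)^3 = 27/64; taking the cube root, m/b = 0.75, i.e. m = 0.75·b.
Substitute into the budget 9·b + (32/3)·m = 136: 17·b = 136, so b* = 8 and m* = 0.75·8 = 6.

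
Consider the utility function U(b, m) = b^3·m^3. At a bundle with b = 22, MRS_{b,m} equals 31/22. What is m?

MU_b = 3·b^2·m^3 and MU_m = 3·b^3·m^2.
MRS = MU_b/MU_m = m/b.
Substitute b = 22: MRS = m/22. Setting m/22 = 31/22 gives m = (31/22)·22 = 31.

m = 31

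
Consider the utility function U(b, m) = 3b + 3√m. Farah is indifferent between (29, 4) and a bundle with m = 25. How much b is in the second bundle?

b = 26

U(29, 4) = 93.
Set U(b, 25) = 93 and solve.
With m = 25: √25 = 5, so 3b = 93 − 3·5 = 78 and b = 26.
Check: U(26, 25) = 93.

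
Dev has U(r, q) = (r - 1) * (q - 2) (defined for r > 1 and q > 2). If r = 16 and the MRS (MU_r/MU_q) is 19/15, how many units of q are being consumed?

q = 21

MU_r = (q−2), MU_q = (r−1).
MRS = (q−2)/(r−1).
Substitute r = 16: MRS = (q − 2)/15. Setting this equal to 19/15 gives q − 2 = (19/15)·15 = 19, so q = 21.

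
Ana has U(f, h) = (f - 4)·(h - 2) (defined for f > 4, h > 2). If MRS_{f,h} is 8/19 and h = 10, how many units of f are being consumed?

MU_f = (h−2), MU_h = (f−4).
MRS = (h−2)/(f−4).
Substitute h = 10: MRS = 8/(f − 4). Setting this equal to 8/19 gives f − 4 = 8/(8/19) = 19, so f = 23.

f = 23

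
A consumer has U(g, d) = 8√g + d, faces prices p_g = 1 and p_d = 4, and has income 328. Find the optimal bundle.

MU_g = 8/(2√g), MU_d = 1.
MRS = 8/(2√g) ÷ 1.
Tangency: set MRS = p_g/p_d = 1/4 = 0.25.
MRS depends only on g: 4/√g = 0.25 ⇒ √g = 4/0.25 = 16 ⇒ g* = 256.
From the budget, 4·d = 328 − 1·256 = 72, so d* = 18.

g* = 256, d* = 18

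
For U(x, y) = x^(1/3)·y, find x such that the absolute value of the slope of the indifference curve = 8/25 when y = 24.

x = 25

MU_x = 1/3·x^(-2/3)·y and MU_y = x^(1/3).
MRS = MU_x/MU_y = (1/3)·y/x.
Substitute y = 24: MRS = 8/x. Setting 8/x = 8/25 gives x = 8/(8/25) = 25.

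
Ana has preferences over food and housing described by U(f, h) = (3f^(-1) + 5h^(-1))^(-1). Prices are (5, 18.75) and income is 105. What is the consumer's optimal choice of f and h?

f* = 6, h* = 4

For CES with ρ = -1, MRS = (3/5)·(h/f)^2.
Tangency: set MRS = p_f/p_h = 5/18.75 = 4/15.
So (h/f)^2 = 4/9; taking the square root, h/f = 2/3, i.e. h = (2/3)·f.
Substitute into the budget 5·f + 18.75·h = 105: 17.5·f = 105, so f* = 6 and h* = (2/3)·6 = 4.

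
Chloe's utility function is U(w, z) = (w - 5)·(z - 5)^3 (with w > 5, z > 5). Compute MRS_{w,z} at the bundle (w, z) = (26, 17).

MU_w = (z−5)^3, MU_z = 3·(w−5)·(z−5)^2.
MRS = (1/3)·(z−5)/(w−5).
At (26, 17): MRS = 4/21.
So at (26, 17) the consumer would give up 4/21 units of z for one more unit of w.

MRS = 4/21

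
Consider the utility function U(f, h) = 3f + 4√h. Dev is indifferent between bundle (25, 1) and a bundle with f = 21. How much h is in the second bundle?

U(25, 1) = 79.
Set U(21, h) = 79 and solve.
With f = 21: 4√h = 79 − 3·21 = 16, so √h = 4 and h = 16.
Check: U(21, 16) = 79.

h = 16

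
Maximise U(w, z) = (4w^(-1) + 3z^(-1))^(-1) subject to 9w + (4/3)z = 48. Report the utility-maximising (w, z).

w* = 4, z* = 9

For CES with ρ = -1, MRS = (4/3)·(z/w)^2.
Tangency: set MRS = p_w/p_z = 9/(4/3) = 6.75.
So (z/w)^2 = 81/16; taking the square root, z/w = 2.25, i.e. z = 2.25·w.
Substitute into the budget 9·w + (4/3)·z = 48: 12·w = 48, so w* = 4 and z* = 2.25·4 = 9.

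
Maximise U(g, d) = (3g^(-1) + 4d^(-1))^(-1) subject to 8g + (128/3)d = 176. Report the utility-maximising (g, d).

For CES with ρ = -1, MRS = (3/4)·(d/g)^2.
Tangency: set MRS = p_g/p_d = 8/(128/3) = 3/16.
So (d/g)^2 = 0.25; taking the square root, d/g = 0.5, i.e. d = 0.5·g.
Substitute into the budget 8·g + (128/3)·d = 176: (88/3)·g = 176, so g* = 6 and d* = 0.5·6 = 3.

g* = 6, d* = 3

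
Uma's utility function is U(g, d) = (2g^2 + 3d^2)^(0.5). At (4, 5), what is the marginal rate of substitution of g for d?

For CES with ρ = 2, MRS = (2/3)·(d/g)^(-1).
At (4, 5): MRS = 8/15.
The indifference curve has slope −8/15 at this bundle.

MRS = 8/15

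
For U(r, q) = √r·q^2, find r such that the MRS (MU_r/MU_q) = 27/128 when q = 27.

r = 32

MU_r = 0.5·r^(-0.5)·q^2 and MU_q = 2·√r·q.
MRS = MU_r/MU_q = (0.25)·q/r.
Substitute q = 27: MRS = 6.75/r. Setting 6.75/r = 27/128 gives r = 6.75/(27/128) = 32.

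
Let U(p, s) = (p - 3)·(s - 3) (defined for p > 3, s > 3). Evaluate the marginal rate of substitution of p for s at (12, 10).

MRS = 7/9

MU_p = (s−3), MU_s = (p−3).
MRS = (s−3)/(p−3).
At (12, 10): MRS = 7/9.
The indifference curve has slope −7/9 at this bundle.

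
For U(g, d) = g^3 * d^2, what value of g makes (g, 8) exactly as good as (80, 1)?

U(80, 1) = 512000.
Set U(g, 8) = 512000 and solve.
With d = 8: 8^2 = 64, so g^3 = 512000/64 = 8000; taking the cube root, g = 20.
Check: U(20, 8) = 512000.

g = 20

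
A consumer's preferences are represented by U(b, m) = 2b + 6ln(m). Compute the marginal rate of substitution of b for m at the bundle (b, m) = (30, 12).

MRS = 4

MU_b = 2, MU_m = 6/m.
MRS = 2 ÷ (6/m).
At (30, 12): MRS = 4.
That is, one extra unit of b is worth 4 units of m at the margin.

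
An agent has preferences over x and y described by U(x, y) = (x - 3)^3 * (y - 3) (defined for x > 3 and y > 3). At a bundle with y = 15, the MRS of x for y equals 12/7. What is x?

MU_x = 3·(x−3)^2·(y−3), MU_y = (x−3)^3.
MRS = (3/1)·(y−3)/(x−3).
Substitute y = 15: MRS = 36/(x − 3). Setting this equal to 12/7 gives x − 3 = 36/(12/7) = 21, so x = 24.

x = 24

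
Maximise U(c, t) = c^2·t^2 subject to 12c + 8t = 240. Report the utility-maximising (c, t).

c* = 10, t* = 15

MU_c = 2·c·t^2 and MU_t = 2·c^2·t.
MRS = MU_c/MU_t = t/c.
Tangency: set MRS = p_c/p_t = 12/8 = 1.5.
So t/c = 1.5, i.e. t = 1.5·c.
Substitute into the budget 12·c + 8·t = 240: 24·c = 240, so c* = 10.
Then t* = 1.5·10 = 15.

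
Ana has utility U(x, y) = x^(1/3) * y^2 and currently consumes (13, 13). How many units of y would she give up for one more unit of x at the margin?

MRS = 1/6

MU_x = 1/3·x^(-2/3)·y^2 and MU_y = 2·x^(1/3)·y.
MRS = MU_x/MU_y = (1/6)·y/x.
At (13, 13): MRS = 1/6.
The indifference curve has slope −1/6 at this bundle.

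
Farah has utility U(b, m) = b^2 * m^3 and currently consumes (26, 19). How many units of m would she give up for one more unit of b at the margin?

MRS = 19/39

MU_b = 2·b·m^3 and MU_m = 3·b^2·m^2.
MRS = MU_b/MU_m = (2/3)·m/b.
At (26, 19): MRS = 19/39.
So at (26, 19) the consumer would give up 19/39 units of m for one more unit of b.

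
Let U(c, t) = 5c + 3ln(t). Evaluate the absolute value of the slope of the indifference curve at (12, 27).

MRS = 45

MU_c = 5, MU_t = 3/t.
MRS = 5 ÷ (3/t).
At (12, 27): MRS = 45.
That is, one extra unit of c is worth 45 units of t at the margin.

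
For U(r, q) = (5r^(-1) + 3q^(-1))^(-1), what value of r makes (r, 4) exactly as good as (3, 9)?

U depends on (r, q) only through S = 5r^(-1) + 3q^(-1), so equal utility means equal S. At (3, 9): S = 2.
With q = 4: 3·4^(-1) = 0.75, so 5r^(-1) = 2 − 0.75 = 1.25, i.e. r^(-1) = 0.25.
Hence r = 1/0.25 = 4.
Check: U(4, 4) = 0.5.

r = 4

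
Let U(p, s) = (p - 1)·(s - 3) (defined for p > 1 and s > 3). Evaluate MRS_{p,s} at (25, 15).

MU_p = (s−3), MU_s = (p−1).
MRS = (s−3)/(p−1).
At (25, 15): MRS = 0.5.
So at (25, 15) the consumer would give up 0.5 units of s for one more unit of p.

MRS = 0.5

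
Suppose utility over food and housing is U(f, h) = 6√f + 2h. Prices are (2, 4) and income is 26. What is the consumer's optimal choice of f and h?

MU_f = 6/(2√f), MU_h = 2.
MRS = 6/(2√f) ÷ 2.
Tangency: set MRS = p_f/p_h = 2/4 = 0.5.
MRS depends only on f: 1.5/√f = 0.5 ⇒ √f = 1.5/0.5 = 3 ⇒ f* = 9.
From the budget, 4·h = 26 − 2·9 = 8, so h* = 2.

f* = 9, h* = 2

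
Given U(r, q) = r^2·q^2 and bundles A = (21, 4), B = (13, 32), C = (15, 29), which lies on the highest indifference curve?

Bundle C

Evaluate utility at each bundle:
U(A) = 7056.
U(B) = 173056.
U(C) = 189225.
Highest utility is C, so C ≻ B ≻ A.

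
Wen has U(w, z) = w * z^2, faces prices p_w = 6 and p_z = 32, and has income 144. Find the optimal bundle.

MU_w = z^2 and MU_z = 2·w·z.
MRS = MU_w/MU_z = (1/2)·z/w.
Tangency: set MRS = p_w/p_z = 6/32 = 3/16.
So (1/2)·z/w = 3/16, i.e. z = 0.375·w.
Substitute into the budget 6·w + 32·z = 144: 18·w = 144, so w* = 8.
Then z* = 0.375·8 = 3.

w* = 8, z* = 3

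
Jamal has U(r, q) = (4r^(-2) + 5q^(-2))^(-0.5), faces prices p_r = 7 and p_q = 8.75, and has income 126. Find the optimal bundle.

r* = 8, q* = 8

For CES with ρ = -2, MRS = (4/5)·(q/r)^3.
Tangency: set MRS = p_r/p_q = 7/8.75 = 0.8.
So (q/r)^3 = 1; taking the cube root, q/r = 1, i.e. q = r.
Substitute into the budget 7·r + 8.75·q = 126: 15.75·r = 126, so r* = 8 and q* = 8.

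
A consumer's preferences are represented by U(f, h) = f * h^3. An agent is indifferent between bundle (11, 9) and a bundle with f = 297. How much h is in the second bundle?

U(11, 9) = 8019.
Set U(297, h) = 8019 and solve.
With f = 297: h^3 = 8019/297 = 27; taking the cube root, h = 3.
Check: U(297, 3) = 8019.

h = 3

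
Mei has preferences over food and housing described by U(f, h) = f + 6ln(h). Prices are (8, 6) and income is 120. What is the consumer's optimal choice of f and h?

MU_f = 1, MU_h = 6/h.
MRS = 1 ÷ (6/h).
Tangency: set MRS = p_f/p_h = 8/6 = 4/3.
MRS depends only on h: (1/6)·h = 4/3 ⇒ h* = (4/3)/(1/6) = 8.
From the budget, 8·f = 120 − 6·8 = 72, so f* = 9.

f* = 9, h* = 8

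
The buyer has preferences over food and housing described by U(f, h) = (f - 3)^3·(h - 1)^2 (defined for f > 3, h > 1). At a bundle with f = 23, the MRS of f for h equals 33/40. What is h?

MU_f = 3·(f−3)^2·(h−1)^2, MU_h = 2·(f−3)^3·(h−1).
MRS = (3/2)·(h−1)/(f−3).
Substitute f = 23: MRS = (h − 1)/(40/3). Setting this equal to 33/40 gives h − 1 = (33/40)·(40/3) = 11, so h = 12.

h = 12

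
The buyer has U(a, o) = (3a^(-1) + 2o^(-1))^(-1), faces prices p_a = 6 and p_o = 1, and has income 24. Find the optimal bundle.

For CES with ρ = -1, MRS = (3/2)·(o/a)^2.
Tangency: set MRS = p_a/p_o = 6/1 = 6.
So (o/a)^2 = 4; taking the square root, o/a = 2, i.e. o = 2·a.
Substitute into the budget 6·a + 1·o = 24: 8·a = 24, so a* = 3 and o* = 2·3 = 6.

a* = 3, o* = 6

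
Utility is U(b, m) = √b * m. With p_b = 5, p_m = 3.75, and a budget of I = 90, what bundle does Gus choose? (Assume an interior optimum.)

b* = 6, m* = 16

MU_b = 0.5·b^(-0.5)·m and MU_m = √b.
MRS = MU_b/MU_m = (0.5)·m/b.
Tangency: set MRS = p_b/p_m = 5/3.75 = 4/3.
So (0.5)·m/b = 4/3, i.e. m = (8/3)·b.
Substitute into the budget 5·b + 3.75·m = 90: 15·b = 90, so b* = 6.
Then m* = (8/3)·6 = 16.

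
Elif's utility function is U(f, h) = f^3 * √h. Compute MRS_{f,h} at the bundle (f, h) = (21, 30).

MU_f = 3·f^2·√h and MU_h = 0.5·f^3·h^(-0.5).
MRS = MU_f/MU_h = (6)·h/f.
At (21, 30): MRS = 60/7.
That is, one extra unit of f is worth 60/7 units of h at the margin.

MRS = 60/7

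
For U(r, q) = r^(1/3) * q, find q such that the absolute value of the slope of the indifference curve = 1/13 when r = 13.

q = 3

MU_r = 1/3·r^(-2/3)·q and MU_q = r^(1/3).
MRS = MU_r/MU_q = (1/3)·q/r.
Substitute r = 13: MRS = q/39. Setting q/39 = 1/13 gives q = (1/13)·39 = 3.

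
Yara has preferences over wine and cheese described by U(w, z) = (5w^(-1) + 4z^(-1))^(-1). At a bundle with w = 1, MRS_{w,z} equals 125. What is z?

For CES with ρ = -1, MRS = (5/4)·(z/w)^2.
Setting (5/4)·(z/1)^2 = 125 gives (z/1)^2 = 100, so z/1 = 10 and z = 10.

z = 10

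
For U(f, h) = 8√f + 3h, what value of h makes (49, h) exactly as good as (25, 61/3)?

h = 15

U(25, 61/3) = 101.
Set U(49, h) = 101 and solve.
With f = 49: √49 = 7, so 3h = 101 − 8·7 = 45 and h = 15.
Check: U(49, 15) = 101.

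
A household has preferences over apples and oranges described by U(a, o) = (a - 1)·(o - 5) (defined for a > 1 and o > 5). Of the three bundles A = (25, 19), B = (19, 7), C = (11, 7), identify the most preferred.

Evaluate utility at each bundle:
U(A) = 336.
U(B) = 36.
U(C) = 20.
Highest utility is A, so A ≻ B ≻ C.

Bundle A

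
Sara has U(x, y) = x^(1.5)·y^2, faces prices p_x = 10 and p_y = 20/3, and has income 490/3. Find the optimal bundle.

x* = 7, y* = 14

MU_x = 1.5·√x·y^2 and MU_y = 2·x^(1.5)·y.
MRS = MU_x/MU_y = (0.75)·y/x.
Tangency: set MRS = p_x/p_y = 10/(20/3) = 1.5.
So (0.75)·y/x = 1.5, i.e. y = 2·x.
Substitute into the budget 10·x + (20/3)·y = 490/3: (70/3)·x = 490/3, so x* = 7.
Then y* = 2·7 = 14.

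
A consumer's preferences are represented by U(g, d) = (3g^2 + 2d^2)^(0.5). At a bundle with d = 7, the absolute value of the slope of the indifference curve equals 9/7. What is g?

For CES with ρ = 2, MRS = (3/2)·(d/g)^(-1).
Setting (3/2)·(7/g)^(-1) = 9/7 gives (7/g)^(-1) = 6/7, so 7/g = 7/6 and g = 6.

g = 6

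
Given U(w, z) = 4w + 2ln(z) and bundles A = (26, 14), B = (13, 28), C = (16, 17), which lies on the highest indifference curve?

Bundle A

Evaluate utility at each bundle:
U(A) = 109.278.
U(B) = 58.664.
U(C) = 69.666.
Highest utility is A, so A ≻ C ≻ B.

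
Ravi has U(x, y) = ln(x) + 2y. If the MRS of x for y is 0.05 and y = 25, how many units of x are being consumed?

MU_x = 1/x, MU_y = 2.
MRS = 1/x ÷ 2.
MRS depends only on x: 0.5/x = 0.05 ⇒ x = 0.5/0.05 = 10.

x = 10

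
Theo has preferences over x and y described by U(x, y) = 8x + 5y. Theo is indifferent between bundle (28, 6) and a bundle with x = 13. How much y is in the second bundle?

U(28, 6) = 254.
Set U(13, y) = 254 and solve.
8·13 + 5y = 254 ⇒ 5y = 150 ⇒ y = 30.
Check: U(13, 30) = 254.

y = 30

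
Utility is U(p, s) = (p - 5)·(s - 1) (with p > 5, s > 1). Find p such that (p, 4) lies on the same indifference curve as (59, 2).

U(59, 2) = 54.
Set U(p, 4) = 54 and solve.
With s = 4: (4 − 1) = 3, so (p − 5) = 54/3 = 18.
So p = 5 + 18 = 23.
Check: U(23, 4) = 54.

p = 23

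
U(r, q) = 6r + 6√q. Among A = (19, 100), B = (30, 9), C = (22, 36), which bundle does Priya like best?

Evaluate utility at each bundle:
U(A) = 174.000.
U(B) = 198.000.
U(C) = 168.000.
Highest utility is B, so B ≻ A ≻ C.

Bundle B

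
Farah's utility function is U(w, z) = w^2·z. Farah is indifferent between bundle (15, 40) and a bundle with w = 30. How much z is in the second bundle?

U(15, 40) = 9000.
Set U(30, z) = 9000 and solve.
With w = 30: 30^2 = 900, so z = 9000/900 = 10.
Check: U(30, 10) = 9000.

z = 10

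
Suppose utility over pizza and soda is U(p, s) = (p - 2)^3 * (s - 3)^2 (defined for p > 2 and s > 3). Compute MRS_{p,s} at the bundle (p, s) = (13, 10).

MU_p = 3·(p−2)^2·(s−3)^2, MU_s = 2·(p−2)^3·(s−3).
MRS = (3/2)·(s−3)/(p−2).
At (13, 10): MRS = 21/22.
The indifference curve has slope −21/22 at this bundle.

MRS = 21/22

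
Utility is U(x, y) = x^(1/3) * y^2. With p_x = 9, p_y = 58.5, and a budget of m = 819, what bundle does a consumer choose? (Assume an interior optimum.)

x* = 13, y* = 12

MU_x = 1/3·x^(-2/3)·y^2 and MU_y = 2·x^(1/3)·y.
MRS = MU_x/MU_y = (1/6)·y/x.
Tangency: set MRS = p_x/p_y = 9/58.5 = 2/13.
So (1/6)·y/x = 2/13, i.e. y = (12/13)·x.
Substitute into the budget 9·x + 58.5·y = 819: 63·x = 819, so x* = 13.
Then y* = (12/13)·13 = 12.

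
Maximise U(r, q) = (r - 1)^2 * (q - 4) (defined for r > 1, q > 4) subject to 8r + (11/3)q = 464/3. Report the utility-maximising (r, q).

r* = 12, q* = 16

MU_r = 2·(r−1)·(q−4), MU_q = (r−1)^2.
MRS = (2/1)·(q−4)/(r−1).
Tangency: set MRS = p_r/p_q = 8/(11/3) = 24/11.
So (2/1)·(q − 4)/(r − 1) = 24/11, i.e. (q − 4) = (12/11)·(r − 1).
Rewrite the budget in excess-of-subsistence terms: 8·(r − 1) + (11/3)·(q − 4) = 464/3 − 8·1 − (11/3)·4 = 132.
Substituting, 12·(r − 1) = 132, so r − 1 = 11 and r* = 12.
Then q − 4 = (12/11)·11 = 12, so q* = 16.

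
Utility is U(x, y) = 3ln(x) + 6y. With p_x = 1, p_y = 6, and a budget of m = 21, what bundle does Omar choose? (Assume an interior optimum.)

MU_x = 3/x, MU_y = 6.
MRS = 3/x ÷ 6.
Tangency: set MRS = p_x/p_y = 1/6.
MRS depends only on x: 0.5/x = 1/6 ⇒ x* = 0.5/(1/6) = 3.
From the budget, 6·y = 21 − 1·3 = 18, so y* = 3.

x* = 3, y* = 3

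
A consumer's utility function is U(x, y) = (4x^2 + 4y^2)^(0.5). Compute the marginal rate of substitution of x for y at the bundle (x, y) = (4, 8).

MRS = 0.5

For CES with ρ = 2, MRS = (y/x)^(-1).
At (4, 8): MRS = 0.5.
That is, one extra unit of x is worth 0.5 units of y at the margin.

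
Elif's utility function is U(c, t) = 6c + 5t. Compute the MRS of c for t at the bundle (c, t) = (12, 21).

MU_c = 6, MU_t = 5, so MRS = 6/5 = 1.2 at every bundle.
At (12, 21): MRS = 1.2.
That is, one extra unit of c is worth 1.2 units of t at the margin.

MRS = 1.2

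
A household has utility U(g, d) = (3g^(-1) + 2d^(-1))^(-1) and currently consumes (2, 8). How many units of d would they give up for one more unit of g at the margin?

MRS = 24

For CES with ρ = -1, MRS = (3/2)·(d/g)^2.
At (2, 8): MRS = 24.
So at (2, 8) the consumer would give up 24 units of d for one more unit of g.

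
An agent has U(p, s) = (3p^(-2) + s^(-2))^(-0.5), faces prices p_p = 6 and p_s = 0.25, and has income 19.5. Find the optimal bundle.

p* = 3, s* = 6

For CES with ρ = -2, MRS = (3/1)·(s/p)^3.
Tangency: set MRS = p_p/p_s = 6/0.25 = 24.
So (s/p)^3 = 8; taking the cube root, s/p = 2, i.e. s = 2·p.
Substitute into the budget 6·p + 0.25·s = 19.5: 6.5·p = 19.5, so p* = 3 and s* = 2·3 = 6.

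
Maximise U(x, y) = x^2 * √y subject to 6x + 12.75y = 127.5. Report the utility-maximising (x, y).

MU_x = 2·x·√y and MU_y = 0.5·x^2·y^(-0.5).
MRS = MU_x/MU_y = (4)·y/x.
Tangency: set MRS = p_x/p_y = 6/12.75 = 8/17.
So (4)·y/x = 8/17, i.e. y = (2/17)·x.
Substitute into the budget 6·x + 12.75·y = 127.5: 7.5·x = 127.5, so x* = 17.
Then y* = (2/17)·17 = 2.

x* = 17, y* = 2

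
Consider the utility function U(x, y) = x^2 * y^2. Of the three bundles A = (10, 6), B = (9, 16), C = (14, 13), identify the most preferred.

Evaluate utility at each bundle:
U(A) = 3600.
U(B) = 20736.
U(C) = 33124.
Highest utility is C, so C ≻ B ≻ A.

Bundle C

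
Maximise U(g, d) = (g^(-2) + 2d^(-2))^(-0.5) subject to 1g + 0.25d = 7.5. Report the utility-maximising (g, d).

For CES with ρ = -2, MRS = (1/2)·(d/g)^3.
Tangency: set MRS = p_g/p_d = 1/0.25 = 4.
So (d/g)^3 = 8; taking the cube root, d/g = 2, i.e. d = 2·g.
Substitute into the budget 1·g + 0.25·d = 7.5: 1.5·g = 7.5, so g* = 5 and d* = 2·5 = 10.

g* = 5, d* = 10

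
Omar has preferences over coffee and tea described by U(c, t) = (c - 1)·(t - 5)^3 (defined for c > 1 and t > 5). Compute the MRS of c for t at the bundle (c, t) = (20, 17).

MRS = 4/19

MU_c = (t−5)^3, MU_t = 3·(c−1)·(t−5)^2.
MRS = (1/3)·(t−5)/(c−1).
At (20, 17): MRS = 4/19.
The indifference curve has slope −4/19 at this bundle.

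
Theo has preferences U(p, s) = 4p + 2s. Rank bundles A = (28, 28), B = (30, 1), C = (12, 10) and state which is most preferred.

Bundle A

Evaluate utility at each bundle:
U(A) = 168.
U(B) = 122.
U(C) = 68.
Highest utility is A, so A ≻ B ≻ C.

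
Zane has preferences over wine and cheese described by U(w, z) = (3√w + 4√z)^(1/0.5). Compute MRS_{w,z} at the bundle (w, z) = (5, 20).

MRS = 1.5

For CES with ρ = 0.5, MRS = (3/4)·√(z/w).
At (5, 20): MRS = 1.5.
The indifference curve has slope −1.5 at this bundle.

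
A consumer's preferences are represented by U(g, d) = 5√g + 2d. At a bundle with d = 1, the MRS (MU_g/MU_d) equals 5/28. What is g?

MU_g = 5/(2√g), MU_d = 2.
MRS = 5/(2√g) ÷ 2.
MRS depends only on g: 1.25/√g = 5/28 ⇒ √g = 1.25/(5/28) = 7 ⇒ g = 49.

g = 49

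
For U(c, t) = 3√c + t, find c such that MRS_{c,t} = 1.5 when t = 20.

c = 1

MU_c = 3/(2√c), MU_t = 1.
MRS = 3/(2√c) ÷ 1.
MRS depends only on c: 1.5/√c = 1.5 ⇒ √c = 1.5/1.5 = 1 ⇒ c = 1.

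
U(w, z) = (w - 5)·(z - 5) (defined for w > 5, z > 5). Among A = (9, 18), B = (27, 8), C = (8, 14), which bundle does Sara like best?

Evaluate utility at each bundle:
U(A) = 52.
U(B) = 66.
U(C) = 27.
Highest utility is B, so B ≻ A ≻ C.

Bundle B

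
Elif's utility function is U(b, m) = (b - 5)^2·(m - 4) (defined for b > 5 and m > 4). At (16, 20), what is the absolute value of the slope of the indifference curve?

MRS = 32/11

MU_b = 2·(b−5)·(m−4), MU_m = (b−5)^2.
MRS = (2/1)·(m−4)/(b−5).
At (16, 20): MRS = 32/11.
That is, one extra unit of b is worth 32/11 units of m at the margin.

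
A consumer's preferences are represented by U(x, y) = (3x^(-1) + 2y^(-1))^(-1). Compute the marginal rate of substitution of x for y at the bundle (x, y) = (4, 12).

MRS = 13.5

For CES with ρ = -1, MRS = (3/2)·(y/x)^2.
At (4, 12): MRS = 13.5.
That is, one extra unit of x is worth 13.5 units of y at the margin.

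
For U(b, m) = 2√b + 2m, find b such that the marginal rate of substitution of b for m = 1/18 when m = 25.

MU_b = 2/(2√b), MU_m = 2.
MRS = 2/(2√b) ÷ 2.
MRS depends only on b: 0.5/√b = 1/18 ⇒ √b = 0.5/(1/18) = 9 ⇒ b = 81.

b = 81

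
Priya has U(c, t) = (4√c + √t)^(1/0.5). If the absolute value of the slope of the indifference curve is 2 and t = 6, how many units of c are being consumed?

c = 24

For CES with ρ = 0.5, MRS = (4/1)·√(t/c).
Setting (4/1)·√(6/c) = 2 gives √(6/c) = 0.5, so 6/c = 0.25 and c = 24.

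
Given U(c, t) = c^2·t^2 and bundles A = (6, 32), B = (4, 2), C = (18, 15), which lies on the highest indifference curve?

Evaluate utility at each bundle:
U(A) = 36864.
U(B) = 64.
U(C) = 72900.
Highest utility is C, so C ≻ A ≻ B.

Bundle C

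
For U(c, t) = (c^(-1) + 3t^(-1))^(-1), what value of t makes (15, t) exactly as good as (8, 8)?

t = 90/13

U depends on (c, t) only through S = c^(-1) + 3t^(-1), so equal utility means equal S. At (8, 8): S = 0.5.
With c = 15: 15^(-1) = 1/15, so 3t^(-1) = 0.5 − 1/15 = 13/30, i.e. t^(-1) = 13/90.
Hence t = 1/(13/90) = 90/13.
Check: U(15, 90/13) = 2.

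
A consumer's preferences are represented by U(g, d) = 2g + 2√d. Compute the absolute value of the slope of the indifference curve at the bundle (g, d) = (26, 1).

MRS = 2

MU_g = 2, MU_d = 2/(2√d).
MRS = 2 ÷ (2/(2√d)).
At (26, 1): MRS = 2.
So at (26, 1) the consumer would give up 2 units of d for one more unit of g.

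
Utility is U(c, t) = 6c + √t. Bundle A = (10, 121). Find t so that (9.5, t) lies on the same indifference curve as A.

t = 196

U(10, 121) = 71.
Set U(9.5, t) = 71 and solve.
With c = 9.5: √t = 71 − 6·9.5 = 14, so √t = 14 and t = 196.
Check: U(9.5, 196) = 71.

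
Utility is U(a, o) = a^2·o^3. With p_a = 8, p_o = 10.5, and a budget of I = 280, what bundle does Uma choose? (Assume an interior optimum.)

a* = 14, o* = 16

MU_a = 2·a·o^3 and MU_o = 3·a^2·o^2.
MRS = MU_a/MU_o = (2/3)·o/a.
Tangency: set MRS = p_a/p_o = 8/10.5 = 16/21.
So (2/3)·o/a = 16/21, i.e. o = (8/7)·a.
Substitute into the budget 8·a + 10.5·o = 280: 20·a = 280, so a* = 14.
Then o* = (8/7)·14 = 16.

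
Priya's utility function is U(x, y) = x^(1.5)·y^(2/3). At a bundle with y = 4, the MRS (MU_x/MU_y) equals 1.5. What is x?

MU_x = 1.5·√x·y^(2/3) and MU_y = 2/3·x^(1.5)·y^(-1/3).
MRS = MU_x/MU_y = (2.25)·y/x.
Substitute y = 4: MRS = 9/x. Setting 9/x = 1.5 gives x = 9/1.5 = 6.

x = 6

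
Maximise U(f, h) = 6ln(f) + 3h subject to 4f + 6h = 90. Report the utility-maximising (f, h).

MU_f = 6/f, MU_h = 3.
MRS = 6/f ÷ 3.
Tangency: set MRS = p_f/p_h = 4/6 = 2/3.
MRS depends only on f: 2/f = 2/3 ⇒ f* = 2/(2/3) = 3.
From the budget, 6·h = 90 − 4·3 = 78, so h* = 13.

f* = 3, h* = 13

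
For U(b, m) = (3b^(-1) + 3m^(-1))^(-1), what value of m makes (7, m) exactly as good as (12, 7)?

U depends on (b, m) only through S = 3b^(-1) + 3m^(-1), so equal utility means equal S. At (12, 7): S = 19/28.
With b = 7: 3·7^(-1) = 3/7, so 3m^(-1) = 19/28 − 3/7 = 0.25, i.e. m^(-1) = 1/12.
Hence m = 1/(1/12) = 12.
Check: U(7, 12) = 1.4737.

m = 12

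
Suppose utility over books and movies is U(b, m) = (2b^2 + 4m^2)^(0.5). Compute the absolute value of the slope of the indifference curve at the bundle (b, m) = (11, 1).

For CES with ρ = 2, MRS = (2/4)·(m/b)^(-1).
At (11, 1): MRS = 5.5.
The indifference curve has slope −5.5 at this bundle.

MRS = 5.5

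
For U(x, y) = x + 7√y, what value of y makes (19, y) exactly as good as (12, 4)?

y = 1

U(12, 4) = 26.
Set U(19, y) = 26 and solve.
With x = 19: 7√y = 26 − 19 = 7, so √y = 1 and y = 1.
Check: U(19, 1) = 26.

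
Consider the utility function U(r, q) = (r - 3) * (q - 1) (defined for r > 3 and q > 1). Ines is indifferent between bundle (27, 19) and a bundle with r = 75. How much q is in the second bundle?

U(27, 19) = 432.
Set U(75, q) = 432 and solve.
With r = 75: (75 − 3) = 72, so (q − 1) = 432/72 = 6.
So q = 1 + 6 = 7.
Check: U(75, 7) = 432.

q = 7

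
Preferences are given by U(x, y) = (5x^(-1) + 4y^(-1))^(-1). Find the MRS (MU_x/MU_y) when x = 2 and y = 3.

MRS = 45/16

For CES with ρ = -1, MRS = (5/4)·(y/x)^2.
At (2, 3): MRS = 45/16.
The indifference curve has slope −45/16 at this bundle.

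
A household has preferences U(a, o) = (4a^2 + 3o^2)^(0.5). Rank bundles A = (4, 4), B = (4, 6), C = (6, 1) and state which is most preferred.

Bundle B

Evaluate utility at each bundle:
U(A) = 10.583.
U(B) = 13.115.
U(C) = 12.124.
Highest utility is B, so B ≻ C ≻ A.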